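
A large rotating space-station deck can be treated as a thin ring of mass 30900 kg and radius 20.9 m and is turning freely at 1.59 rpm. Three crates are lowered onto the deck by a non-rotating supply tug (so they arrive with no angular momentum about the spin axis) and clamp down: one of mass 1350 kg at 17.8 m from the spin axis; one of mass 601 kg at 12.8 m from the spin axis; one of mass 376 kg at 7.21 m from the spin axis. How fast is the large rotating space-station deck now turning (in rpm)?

ω_f ≈ 1.53 rpm

The added mass arrives with no angular momentum about the spin axis, and any external torque about the spin axis is negligible, so the system's angular momentum is conserved.
I_p = (30900)(20.9)² = 1.350e+07 kg·m².
Added inertia Σmr² = (1350)(17.8)² + (601)(12.8)² + (376)(7.21)² = 5.457e+05 kg·m²; I_f = 1.350e+07 + 5.457e+05 = 1.404e+07 kg·m².
ω_f = I_p ω_i / I_f = (1.350e+07)(1.59) / 1.404e+07 = 1.528 rpm.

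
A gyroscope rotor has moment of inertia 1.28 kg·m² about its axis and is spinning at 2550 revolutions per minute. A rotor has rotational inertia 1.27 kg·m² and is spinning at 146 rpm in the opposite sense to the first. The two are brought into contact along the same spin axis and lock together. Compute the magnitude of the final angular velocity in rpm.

|ω_f| ≈ 1210 rpm

The coupling torques are internal; angular momentum about the shared axis is conserved.
Taking A's sense as positive: L = (1.280)(2550) − (1.270)(146) = 3079 kg·m²·rpm.
Combined I = 1.280 + 1.270 = 2.550 kg·m².
ω_f = L / I = 3079 / 2.550 = 1207 rpm.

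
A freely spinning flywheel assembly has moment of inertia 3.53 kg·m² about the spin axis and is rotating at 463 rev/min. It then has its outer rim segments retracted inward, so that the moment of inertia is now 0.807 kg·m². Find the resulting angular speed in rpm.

Angular momentum about the spin axis is conserved since the torque about it is zero.
ω₂ = I₁ω₁ / I₂ = (3.530)(463 rpm) / (0.8070) = 2025 rpm.

ω₂ ≈ 2030 rpm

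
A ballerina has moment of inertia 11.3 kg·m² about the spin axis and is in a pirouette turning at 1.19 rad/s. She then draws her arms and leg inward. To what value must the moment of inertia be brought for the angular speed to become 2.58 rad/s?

I₂ ≈ 5.21 kg·m²

Angular momentum about the spin axis is conserved since the torque about it is zero.
I₂ = I₁ω₁ / ω₂ = (11.3)(1.19) / (2.58) = 5.212 kg·m².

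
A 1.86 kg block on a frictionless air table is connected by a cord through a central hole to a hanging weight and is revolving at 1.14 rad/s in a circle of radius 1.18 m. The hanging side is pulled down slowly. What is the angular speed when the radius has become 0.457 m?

ω₂ ≈ 7.60 rad/s

No torque about the axis ⇒ m r₁² ω₁ = m r₂² ω₂.
ω₂ = ω₁ (r₁/r₂)² = (1.14)(1.18/0.457)² = 7.600 rad/s.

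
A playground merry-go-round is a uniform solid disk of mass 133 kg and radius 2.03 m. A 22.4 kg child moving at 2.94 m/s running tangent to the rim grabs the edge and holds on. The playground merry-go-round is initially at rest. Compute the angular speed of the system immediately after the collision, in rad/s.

|ω_f| ≈ 0.365 rad/s

The axle reaction passes through the axle and exerts no torque about it; angular momentum about the axle is conserved through the impact.
I_p = ½(133)(2.03)² = 274.0 kg·m². Taking the sense of the child's angular momentum as positive, L_{child} = m v R = (22.4)(2.94)(2.03) = 133.7 kg·m²/s.
L_i = 0 + 133.7 = 133.7 kg·m²/s.
After sticking, I_f = I_p + m R² = 274.0 + (22.4)(2.03)² = 366.3 kg·m².
ω_f = L_i / I_f = 133.7 / 366.3 = 0.3649 rad/s.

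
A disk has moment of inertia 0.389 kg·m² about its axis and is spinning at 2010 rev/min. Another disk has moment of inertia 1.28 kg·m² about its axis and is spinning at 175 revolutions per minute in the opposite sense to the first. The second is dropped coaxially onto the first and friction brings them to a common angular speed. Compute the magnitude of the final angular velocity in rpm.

No external torque acts about the common axis, so total angular momentum is conserved.
Taking A's sense as positive: L = (0.3890)(2010) − (1.280)(175) = 557.9 kg·m²·rpm.
Combined I = 0.3890 + 1.280 = 1.669 kg·m².
ω_f = L / I = 557.9 / 1.669 = 334.3 rpm.

|ω_f| ≈ 334 rpm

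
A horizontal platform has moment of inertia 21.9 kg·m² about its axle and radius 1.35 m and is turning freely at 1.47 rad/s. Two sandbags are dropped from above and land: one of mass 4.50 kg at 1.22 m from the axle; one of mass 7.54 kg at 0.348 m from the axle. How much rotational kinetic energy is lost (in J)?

energy lost ≈ 6.10 J

No external torque acts about the axle; L_before = L_after.
Added inertia Σmr² = (4.50)(1.22)² + (7.54)(0.348)² = 7.611 kg·m²; I_f = 21.90 + 7.611 = 29.51 kg·m².
ω_f = I_p ω_i / I_f = (21.90)(1.47) / 29.51 = 1.091 rad/s.
KE_i = ½(21.90)(1.470 rad/s)² = 23.66 J; KE_f = ½(29.51)(1.091)² = 17.56 J.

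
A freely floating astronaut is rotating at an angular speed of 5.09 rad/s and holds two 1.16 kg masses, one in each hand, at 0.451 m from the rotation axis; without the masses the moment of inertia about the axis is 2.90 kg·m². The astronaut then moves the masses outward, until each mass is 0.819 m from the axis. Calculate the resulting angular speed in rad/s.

With no external torque about the axis, L is conserved: I₁ω₁ = I₂ω₂.
I₁ = 2.90 + 2(1.16)(0.451)² = 3.372 kg·m²; I₂ = 2.90 + 2(1.16)(0.819)² = 4.456 kg·m².
ω₂ = I₁ω₁ / I₂ = (3.372)(5.09 rad/s) / (4.456) = 3.852 rad/s.

ω₂ ≈ 3.85 rad/s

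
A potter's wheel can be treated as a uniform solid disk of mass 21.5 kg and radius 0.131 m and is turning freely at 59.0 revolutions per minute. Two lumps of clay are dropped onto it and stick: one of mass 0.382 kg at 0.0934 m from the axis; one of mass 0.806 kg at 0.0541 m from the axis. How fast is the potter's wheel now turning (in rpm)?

ω_f ≈ 57.2 rpm

The added mass arrives with no angular momentum about the axis, and any external torque about the axis is negligible, so the system's angular momentum is conserved.
I_p = ½(21.5)(0.131)² = 0.1845 kg·m².
Added inertia Σmr² = (0.382)(0.0934)² + (0.806)(0.0541)² = 0.005691 kg·m²; I_f = 0.1845 + 0.005691 = 0.1902 kg·m².
ω_f = I_p ω_i / I_f = (0.1845)(59.0) / 0.1902 = 57.23 rpm.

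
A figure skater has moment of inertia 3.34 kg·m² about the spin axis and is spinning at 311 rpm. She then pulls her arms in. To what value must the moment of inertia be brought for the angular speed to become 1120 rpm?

No external torque acts about the spin axis, so angular momentum is conserved.
I₂ = I₁ω₁ / ω₂ = (3.34)(311) / (1120) = 0.9274 kg·m².

I₂ ≈ 0.927 kg·m²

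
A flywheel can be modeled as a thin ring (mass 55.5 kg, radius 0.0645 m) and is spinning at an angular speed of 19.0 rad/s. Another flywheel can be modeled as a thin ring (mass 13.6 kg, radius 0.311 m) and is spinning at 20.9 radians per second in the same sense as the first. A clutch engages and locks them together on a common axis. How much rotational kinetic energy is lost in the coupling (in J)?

ΔKE lost ≈ 0.355 J

The coupling torques are internal; angular momentum about the shared axis is conserved.
Moments of inertia: I_A = (55.5)(0.0645)² = 0.2309 kg·m²; I_B = (13.6)(0.311)² = 1.315 kg·m².
Taking A's sense as positive: L = (0.2309)(19.0) + (1.315)(20.9) = 31.88 kg·m²·rad/s.
Combined I = 0.2309 + 1.315 = 1.546 kg·m².
ω_f = L / I = 31.88 / 1.546 = 20.62 rad/s.
KE_i = ½ΣIω² = 329.0 J; KE_f = ½(1.546)(20.62)² = 328.6 J.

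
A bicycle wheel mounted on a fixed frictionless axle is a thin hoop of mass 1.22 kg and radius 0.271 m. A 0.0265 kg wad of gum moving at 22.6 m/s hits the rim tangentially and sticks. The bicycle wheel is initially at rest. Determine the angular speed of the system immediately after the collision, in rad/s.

About the axle the impulsive forces during the collision are internal, so angular momentum about that axis is conserved.
I_p = (1.22)(0.271)² = 0.08960 kg·m². Taking the sense of the wad of gum's angular momentum as positive, L_{wad} = m v R = (0.0265)(22.6)(0.271) = 0.1623 kg·m²/s.
L_i = 0 + 0.1623 = 0.1623 kg·m²/s.
After sticking, I_f = I_p + m R² = 0.08960 + (0.0265)(0.271)² = 0.09154 kg·m².
ω_f = L_i / I_f = 0.1623 / 0.09154 = 1.773 rad/s.

|ω_f| ≈ 1.77 rad/s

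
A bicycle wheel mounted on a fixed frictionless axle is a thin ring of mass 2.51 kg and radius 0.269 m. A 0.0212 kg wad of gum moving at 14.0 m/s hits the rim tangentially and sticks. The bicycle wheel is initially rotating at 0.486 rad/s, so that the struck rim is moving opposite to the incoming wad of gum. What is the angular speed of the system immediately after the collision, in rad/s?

The axle reaction passes through the axle and exerts no torque about it; angular momentum about the axle is conserved through the impact.
I_p = (2.51)(0.269)² = 0.1816 kg·m². Taking the sense of the wad of gum's angular momentum as positive, L_{wad} = m v R = (0.0212)(14.0)(0.269) = 0.07984 kg·m²/s.
L_i = −I_p ω_p + m v R = −(0.1816)(0.486) + 0.07984 = -0.008431 kg·m²/s.
After sticking, I_f = I_p + m R² = 0.1816 + (0.0212)(0.269)² = 0.1832 kg·m².
ω_f = L_i / I_f = -0.008431 / 0.1832 = -0.04603 rad/s.

|ω_f| ≈ 0.0460 rad/s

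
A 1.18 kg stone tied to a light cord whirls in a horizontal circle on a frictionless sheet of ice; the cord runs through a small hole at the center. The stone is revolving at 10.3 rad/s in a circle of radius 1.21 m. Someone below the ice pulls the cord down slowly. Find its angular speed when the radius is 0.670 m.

No torque about the axis ⇒ m r₁² ω₁ = m r₂² ω₂.
ω₂ = ω₁ (r₁/r₂)² = (10.3)(1.21/0.670)² = 33.59 rad/s.

ω₂ ≈ 33.6 rad/s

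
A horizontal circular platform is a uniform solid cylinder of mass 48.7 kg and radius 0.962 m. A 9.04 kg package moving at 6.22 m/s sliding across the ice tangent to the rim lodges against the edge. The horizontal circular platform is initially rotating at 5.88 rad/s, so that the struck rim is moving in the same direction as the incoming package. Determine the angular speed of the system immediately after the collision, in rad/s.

The axle reaction passes through the central axle and exerts no torque about it; angular momentum about the central axle is conserved through the impact.
I_p = ½(48.7)(0.962)² = 22.53 kg·m². Taking the sense of the package's angular momentum as positive, L_{package} = m v R = (9.04)(6.22)(0.962) = 54.09 kg·m²/s.
L_i = +I_p ω_p + m v R = +(22.53)(5.88) + 54.09 = 186.6 kg·m²/s.
After sticking, I_f = I_p + m R² = 22.53 + (9.04)(0.962)² = 30.90 kg·m².
ω_f = L_i / I_f = 186.6 / 30.90 = 6.039 rad/s.

|ω_f| ≈ 6.04 rad/s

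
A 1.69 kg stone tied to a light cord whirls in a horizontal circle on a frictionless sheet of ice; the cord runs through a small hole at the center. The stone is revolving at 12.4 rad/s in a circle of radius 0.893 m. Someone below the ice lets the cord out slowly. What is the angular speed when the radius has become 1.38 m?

The constraining force is radial, so m r² ω about the center is conserved.
ω₂ = ω₁ (r₁/r₂)² = (12.4)(0.893/1.38)² = 5.192 rad/s.

ω₂ ≈ 5.19 rad/s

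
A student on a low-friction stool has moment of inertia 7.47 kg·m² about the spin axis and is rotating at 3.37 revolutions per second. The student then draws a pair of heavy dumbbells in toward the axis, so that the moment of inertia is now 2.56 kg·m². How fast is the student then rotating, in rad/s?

With no external torque about the axis, L is conserved: I₁ω₁ = I₂ω₂.
ω₂ = I₁ω₁ / I₂ = (7.470)(3.37 rev/s) / (2.560) = 9.834 rev/s = 61.79 rad/s.

ω₂ ≈ 61.8 rad/s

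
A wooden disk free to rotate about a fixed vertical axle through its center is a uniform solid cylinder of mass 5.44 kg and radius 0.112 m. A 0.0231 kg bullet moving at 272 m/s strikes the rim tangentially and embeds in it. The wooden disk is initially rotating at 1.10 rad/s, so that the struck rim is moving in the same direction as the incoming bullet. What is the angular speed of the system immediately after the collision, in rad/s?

|ω_f| ≈ 21.5 rad/s

The axle reaction passes through the axle and exerts no torque about it; angular momentum about the axle is conserved through the impact.
I_p = ½(5.44)(0.112)² = 0.03412 kg·m². Taking the sense of the bullet's angular momentum as positive, L_{bullet} = m v R = (0.0231)(272)(0.112) = 0.7037 kg·m²/s.
L_i = +I_p ω_p + m v R = +(0.03412)(1.10) + 0.7037 = 0.7413 kg·m²/s.
After sticking, I_f = I_p + m R² = 0.03412 + (0.0231)(0.112)² = 0.03441 kg·m².
ω_f = L_i / I_f = 0.7413 / 0.03441 = 21.54 rad/s.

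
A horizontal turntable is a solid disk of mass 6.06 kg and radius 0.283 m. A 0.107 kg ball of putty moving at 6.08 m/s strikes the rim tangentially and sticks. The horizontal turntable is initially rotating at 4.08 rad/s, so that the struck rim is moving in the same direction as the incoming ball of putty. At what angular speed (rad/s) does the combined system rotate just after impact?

The axle reaction passes through the axle and exerts no torque about it; angular momentum about the axle is conserved through the impact.
I_p = ½(6.06)(0.283)² = 0.2427 kg·m². Taking the sense of the ball of putty's angular momentum as positive, L_{ball} = m v R = (0.107)(6.08)(0.283) = 0.1841 kg·m²/s.
L_i = +I_p ω_p + m v R = +(0.2427)(4.08) + 0.1841 = 1.174 kg·m²/s.
After sticking, I_f = I_p + m R² = 0.2427 + (0.107)(0.283)² = 0.2512 kg·m².
ω_f = L_i / I_f = 1.174 / 0.2512 = 4.674 rad/s.

|ω_f| ≈ 4.67 rad/s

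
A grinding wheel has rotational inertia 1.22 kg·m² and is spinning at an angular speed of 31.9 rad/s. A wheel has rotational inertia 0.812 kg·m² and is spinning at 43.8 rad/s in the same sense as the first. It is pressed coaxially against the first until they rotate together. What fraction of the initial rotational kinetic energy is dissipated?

fraction ≈ 0.0247

The coupling torques are internal; angular momentum about the shared axis is conserved.
Taking A's sense as positive: L = (1.220)(31.9) + (0.8120)(43.8) = 74.48 kg·m²·rad/s.
Combined I = 1.220 + 0.8120 = 2.032 kg·m².
ω_f = L / I = 74.48 / 2.032 = 36.66 rad/s.
KE_i = ½ΣIω² = 1400 J; KE_f = ½(2.032)(36.66)² = 1365 J.
Fraction dissipated = (KE_i − KE_f)/KE_i = 0.02466.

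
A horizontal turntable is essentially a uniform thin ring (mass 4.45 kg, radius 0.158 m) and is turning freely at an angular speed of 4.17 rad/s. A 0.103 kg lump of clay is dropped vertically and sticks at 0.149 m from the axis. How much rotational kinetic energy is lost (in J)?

energy lost ≈ 0.0195 J

No external torque acts about the axis; L_before = L_after.
I_p = (4.45)(0.158)² = 0.1111 kg·m².
Added inertia Σmr² = (0.103)(0.149)² = 0.002287 kg·m²; I_f = 0.1111 + 0.002287 = 0.1134 kg·m².
ω_f = I_p ω_i / I_f = (0.1111)(4.17) / 0.1134 = 4.086 rad/s.
KE_i = ½(0.1111)(4.170 rad/s)² = 0.9659 J; KE_f = ½(0.1134)(4.086)² = 0.9464 J.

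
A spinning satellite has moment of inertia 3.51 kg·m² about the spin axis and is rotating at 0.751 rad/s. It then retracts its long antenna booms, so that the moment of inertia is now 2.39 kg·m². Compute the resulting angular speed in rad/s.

ω₂ ≈ 1.10 rad/s

With no external torque about the axis, L is conserved: I₁ω₁ = I₂ω₂.
ω₂ = I₁ω₁ / I₂ = (3.510)(0.751 rad/s) / (2.390) = 1.103 rad/s.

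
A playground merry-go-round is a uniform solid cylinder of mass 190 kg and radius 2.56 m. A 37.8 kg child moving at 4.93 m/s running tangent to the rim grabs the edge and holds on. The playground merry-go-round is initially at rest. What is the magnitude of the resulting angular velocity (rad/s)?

|ω_f| ≈ 0.548 rad/s

The axle reaction passes through the axle and exerts no torque about it; angular momentum about the axle is conserved through the impact.
I_p = ½(190)(2.56)² = 622.6 kg·m². Taking the sense of the child's angular momentum as positive, L_{child} = m v R = (37.8)(4.93)(2.56) = 477.1 kg·m²/s.
L_i = 0 + 477.1 = 477.1 kg·m²/s.
After sticking, I_f = I_p + m R² = 622.6 + (37.8)(2.56)² = 870.3 kg·m².
ω_f = L_i / I_f = 477.1 / 870.3 = 0.5482 rad/s.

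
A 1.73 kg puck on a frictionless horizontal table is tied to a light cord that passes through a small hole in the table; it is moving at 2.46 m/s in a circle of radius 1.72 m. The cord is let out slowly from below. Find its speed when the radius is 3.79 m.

v₂ ≈ 1.12 m/s

The only horizontal force on the mass is along the cord (radial), so it exerts no torque about the hole and angular momentum m v r is conserved.
v₂ = v₁ r₁ / r₂ = (2.46)(1.72) / (3.79) = 1.116 m/s.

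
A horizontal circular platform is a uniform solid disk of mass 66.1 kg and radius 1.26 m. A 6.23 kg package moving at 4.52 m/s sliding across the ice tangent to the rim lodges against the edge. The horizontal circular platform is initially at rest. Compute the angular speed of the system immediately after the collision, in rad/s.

The axle reaction passes through the central axle and exerts no torque about it; angular momentum about the central axle is conserved through the impact.
I_p = ½(66.1)(1.26)² = 52.47 kg·m². Taking the sense of the package's angular momentum as positive, L_{package} = m v R = (6.23)(4.52)(1.26) = 35.48 kg·m²/s.
L_i = 0 + 35.48 = 35.48 kg·m²/s.
After sticking, I_f = I_p + m R² = 52.47 + (6.23)(1.26)² = 62.36 kg·m².
ω_f = L_i / I_f = 35.48 / 62.36 = 0.5690 rad/s.

|ω_f| ≈ 0.569 rad/s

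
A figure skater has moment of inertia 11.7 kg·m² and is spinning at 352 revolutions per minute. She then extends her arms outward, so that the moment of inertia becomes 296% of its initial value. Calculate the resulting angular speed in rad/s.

Angular momentum about the spin axis is conserved since the torque about it is zero.
I₂ = 2.96 × 11.7 = 34.63 kg·m².
ω₂ = I₁ω₁ / I₂ = (11.70)(352 rpm) / (34.63) = 118.9 rpm = 12.45 rad/s.

ω₂ ≈ 12.5 rad/s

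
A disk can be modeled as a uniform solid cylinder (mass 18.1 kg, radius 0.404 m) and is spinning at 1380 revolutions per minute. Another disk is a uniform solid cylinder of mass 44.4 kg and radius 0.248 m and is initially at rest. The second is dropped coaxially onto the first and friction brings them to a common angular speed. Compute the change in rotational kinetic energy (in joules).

ΔKE ≈ -7410 J

The coupling torques are internal; angular momentum about the shared axis is conserved.
Moments of inertia: I_A = ½(18.1)(0.404)² = 1.477 kg·m²; I_B = ½(44.4)(0.248)² = 1.365 kg·m².
Taking A's sense as positive: L = (1.477)(1380) = 2038 kg·m²·rpm.
Combined I = 1.477 + 1.365 = 2.842 kg·m².
ω_f = L / I = 2038 / 2.842 = 717.1 rpm.
KE_i = ½ΣIω² = 15420 J; KE_f = ½(2.842)(75.10)² = 8015 J.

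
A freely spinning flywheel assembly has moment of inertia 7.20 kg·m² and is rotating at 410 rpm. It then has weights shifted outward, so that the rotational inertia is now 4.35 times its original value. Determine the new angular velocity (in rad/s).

With no external torque about the axis, L is conserved: I₁ω₁ = I₂ω₂.
I₂ = 4.35 × 7.20 = 31.32 kg·m².
ω₂ = I₁ω₁ / I₂ = (7.200)(410 rpm) / (31.32) = 94.25 rpm = 9.870 rad/s.

ω₂ ≈ 9.87 rad/s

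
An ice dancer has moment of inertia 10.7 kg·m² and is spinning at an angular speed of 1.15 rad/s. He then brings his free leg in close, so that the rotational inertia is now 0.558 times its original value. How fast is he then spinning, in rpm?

ω₂ ≈ 19.7 rpm

Angular momentum about the spin axis is conserved since the torque about it is zero.
I₂ = 0.558 × 10.7 = 5.971 kg·m².
ω₂ = I₁ω₁ / I₂ = (10.70)(1.15 rad/s) / (5.971) = 2.061 rad/s = 19.68 rpm.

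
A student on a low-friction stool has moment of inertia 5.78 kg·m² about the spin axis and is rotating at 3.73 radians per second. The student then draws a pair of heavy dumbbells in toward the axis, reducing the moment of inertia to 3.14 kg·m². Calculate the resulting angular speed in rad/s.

No external torque acts about the spin axis, so angular momentum is conserved.
ω₂ = I₁ω₁ / I₂ = (5.780)(3.73 rad/s) / (3.140) = 6.866 rad/s.

ω₂ ≈ 6.87 rad/s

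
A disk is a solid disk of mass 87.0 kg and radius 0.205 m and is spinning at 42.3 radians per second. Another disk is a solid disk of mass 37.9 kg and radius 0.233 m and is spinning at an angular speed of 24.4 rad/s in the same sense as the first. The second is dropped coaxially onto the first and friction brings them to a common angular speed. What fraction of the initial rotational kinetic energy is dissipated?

No external torque acts about the common axis, so total angular momentum is conserved.
Moments of inertia: I_A = ½(87.0)(0.205)² = 1.828 kg·m²; I_B = ½(37.9)(0.233)² = 1.029 kg·m².
Taking A's sense as positive: L = (1.828)(42.3) + (1.029)(24.4) = 102.4 kg·m²·rad/s.
Combined I = 1.828 + 1.029 = 2.857 kg·m².
ω_f = L / I = 102.4 / 2.857 = 35.85 rad/s.
KE_i = ½ΣIω² = 1942 J; KE_f = ½(2.857)(35.85)² = 1836 J.
Fraction dissipated = (KE_i − KE_f)/KE_i = 0.05431.

fraction ≈ 0.0543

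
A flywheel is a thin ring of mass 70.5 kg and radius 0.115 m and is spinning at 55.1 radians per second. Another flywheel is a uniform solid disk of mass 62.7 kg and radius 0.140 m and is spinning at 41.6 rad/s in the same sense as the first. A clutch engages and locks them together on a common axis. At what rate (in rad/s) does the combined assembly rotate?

|ω_f| ≈ 49.7 rad/s

The coupling torques are internal; angular momentum about the shared axis is conserved.
Moments of inertia: I_A = (70.5)(0.115)² = 0.9324 kg·m²; I_B = ½(62.7)(0.140)² = 0.6145 kg·m².
Taking A's sense as positive: L = (0.9324)(55.1) + (0.6145)(41.6) = 76.93 kg·m²·rad/s.
Combined I = 0.9324 + 0.6145 = 1.547 kg·m².
ω_f = L / I = 76.93 / 1.547 = 49.74 rad/s.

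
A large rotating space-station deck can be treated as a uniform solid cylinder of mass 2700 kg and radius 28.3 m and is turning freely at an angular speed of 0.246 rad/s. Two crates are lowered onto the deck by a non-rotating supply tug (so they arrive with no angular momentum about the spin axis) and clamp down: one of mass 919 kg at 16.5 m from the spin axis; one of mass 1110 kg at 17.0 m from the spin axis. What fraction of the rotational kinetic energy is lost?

No external torque acts about the spin axis; L_before = L_after.
I_p = ½(2700)(28.3)² = 1.081e+06 kg·m².
Added inertia Σmr² = (919)(16.5)² + (1110)(17.0)² = 5.710e+05 kg·m²; I_f = 1.081e+06 + 5.710e+05 = 1.652e+06 kg·m².
ω_f = I_p ω_i / I_f = (1.081e+06)(0.246) / 1.652e+06 = 0.1610 rad/s.
KE_i = ½(1.081e+06)(0.2460 rad/s)² = 32710 J; KE_f = ½(1.652e+06)(0.1610)² = 21410 J.
Fraction lost = 0.3456.

fraction ≈ 0.346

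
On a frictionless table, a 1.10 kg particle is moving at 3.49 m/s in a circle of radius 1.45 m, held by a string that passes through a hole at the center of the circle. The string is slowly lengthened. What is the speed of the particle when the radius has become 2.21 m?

Central (radial) force ⇒ zero torque about the center ⇒ m v r is constant.
v₂ = v₁ r₁ / r₂ = (3.49)(1.45) / (2.21) = 2.290 m/s.

v₂ ≈ 2.29 m/s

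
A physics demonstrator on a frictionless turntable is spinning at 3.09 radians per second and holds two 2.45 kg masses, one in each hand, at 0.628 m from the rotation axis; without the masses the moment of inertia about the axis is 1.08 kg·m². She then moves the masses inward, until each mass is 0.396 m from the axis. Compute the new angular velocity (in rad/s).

Angular momentum about the spin axis is conserved since the torque about it is zero.
I₁ = 1.08 + 2(2.45)(0.628)² = 3.012 kg·m²; I₂ = 1.08 + 2(2.45)(0.396)² = 1.848 kg·m².
ω₂ = I₁ω₁ / I₂ = (3.012)(3.09 rad/s) / (1.848) = 5.036 rad/s.

ω₂ ≈ 5.04 rad/s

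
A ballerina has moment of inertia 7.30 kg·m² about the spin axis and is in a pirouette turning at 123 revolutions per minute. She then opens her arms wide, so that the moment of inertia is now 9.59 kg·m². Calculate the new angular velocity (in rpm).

Angular momentum about the spin axis is conserved since the torque about it is zero.
ω₂ = I₁ω₁ / I₂ = (7.300)(123 rpm) / (9.590) = 93.63 rpm.

ω₂ ≈ 93.6 rpm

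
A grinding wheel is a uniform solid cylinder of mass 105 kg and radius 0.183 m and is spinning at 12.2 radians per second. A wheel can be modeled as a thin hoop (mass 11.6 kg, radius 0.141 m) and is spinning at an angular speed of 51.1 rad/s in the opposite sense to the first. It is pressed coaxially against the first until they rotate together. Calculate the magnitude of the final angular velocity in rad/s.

The coupling torques are internal; angular momentum about the shared axis is conserved.
Moments of inertia: I_A = ½(105)(0.183)² = 1.758 kg·m²; I_B = (11.6)(0.141)² = 0.2306 kg·m².
Taking A's sense as positive: L = (1.758)(12.2) − (0.2306)(51.1) = 9.665 kg·m²·rad/s.
Combined I = 1.758 + 0.2306 = 1.989 kg·m².
ω_f = L / I = 9.665 / 1.989 = 4.860 rad/s.

|ω_f| ≈ 4.86 rad/s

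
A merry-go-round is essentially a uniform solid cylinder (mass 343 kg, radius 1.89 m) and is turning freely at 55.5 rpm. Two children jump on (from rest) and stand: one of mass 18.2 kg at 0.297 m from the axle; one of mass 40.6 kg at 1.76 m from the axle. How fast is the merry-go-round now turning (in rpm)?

ω_f ≈ 45.9 rpm

The added mass arrives with no angular momentum about the axle, and any external torque about the axle is negligible, so the system's angular momentum is conserved.
I_p = ½(343)(1.89)² = 612.6 kg·m².
Added inertia Σmr² = (18.2)(0.297)² + (40.6)(1.76)² = 127.4 kg·m²; I_f = 612.6 + 127.4 = 740.0 kg·m².
ω_f = I_p ω_i / I_f = (612.6)(55.5) / 740.0 = 45.95 rpm.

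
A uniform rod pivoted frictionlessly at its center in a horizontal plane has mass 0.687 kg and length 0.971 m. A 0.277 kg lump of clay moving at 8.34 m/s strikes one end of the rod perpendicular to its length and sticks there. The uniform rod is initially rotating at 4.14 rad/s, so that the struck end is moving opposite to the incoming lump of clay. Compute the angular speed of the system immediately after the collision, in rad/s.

About the pivot the impulsive forces during the collision are internal, so angular momentum about that axis is conserved.
I_p = (1/12)(0.687)(0.971)² = 0.05398 kg·m². Taking the sense of the lump of clay's angular momentum as positive, L_{lump} = m v R = (0.277)(8.34)(0.971/2) = 1.122 kg·m²/s.
L_i = −I_p ω_p + m v R = −(0.05398)(4.14) + 1.122 = 0.8981 kg·m²/s.
After sticking, I_f = I_p + m R² = 0.05398 + (0.277)(0.971/2)² = 0.1193 kg·m².
ω_f = L_i / I_f = 0.8981 / 0.1193 = 7.530 rad/s.

|ω_f| ≈ 7.53 rad/s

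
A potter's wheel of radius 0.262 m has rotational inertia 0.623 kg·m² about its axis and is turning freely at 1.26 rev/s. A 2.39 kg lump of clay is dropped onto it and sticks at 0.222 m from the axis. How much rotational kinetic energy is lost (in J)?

energy lost ≈ 3.10 J

No external torque acts about the axis; L_before = L_after.
Added inertia Σmr² = (2.39)(0.222)² = 0.1178 kg·m²; I_f = 0.6230 + 0.1178 = 0.7408 kg·m².
ω_f = I_p ω_i / I_f = (0.6230)(1.26) / 0.7408 = 1.060 rev/s.
KE_i = ½(0.6230)(7.917 rad/s)² = 19.52 J; KE_f = ½(0.7408)(6.658)² = 16.42 J.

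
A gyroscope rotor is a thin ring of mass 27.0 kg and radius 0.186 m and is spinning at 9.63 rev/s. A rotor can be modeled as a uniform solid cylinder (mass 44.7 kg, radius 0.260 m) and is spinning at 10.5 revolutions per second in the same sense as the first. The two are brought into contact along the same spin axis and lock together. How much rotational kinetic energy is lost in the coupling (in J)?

ΔKE lost ≈ 8.62 J

The coupling torques are internal; angular momentum about the shared axis is conserved.
Moments of inertia: I_A = (27.0)(0.186)² = 0.9341 kg·m²; I_B = ½(44.7)(0.260)² = 1.511 kg·m².
Taking A's sense as positive: L = (0.9341)(9.63) + (1.511)(10.5) = 24.86 kg·m²·rev/s.
Combined I = 0.9341 + 1.511 = 2.445 kg·m².
ω_f = L / I = 24.86 / 2.445 = 10.17 rev/s.
KE_i = ½ΣIω² = 4998 J; KE_f = ½(2.445)(63.89)² = 4989 J.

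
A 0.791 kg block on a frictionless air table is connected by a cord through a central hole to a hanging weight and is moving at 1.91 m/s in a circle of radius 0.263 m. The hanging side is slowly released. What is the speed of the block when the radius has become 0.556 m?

The only horizontal force on the mass is along the cord (radial), so it exerts no torque about the hole and angular momentum m v r is conserved.
v₂ = v₁ r₁ / r₂ = (1.91)(0.263) / (0.556) = 0.9035 m/s.

v₂ ≈ 0.903 m/s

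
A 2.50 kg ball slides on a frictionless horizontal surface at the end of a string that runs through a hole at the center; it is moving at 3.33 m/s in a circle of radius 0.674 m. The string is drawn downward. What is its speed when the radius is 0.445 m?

The only horizontal force on the mass is along the cord (radial), so it exerts no torque about the hole and angular momentum m v r is conserved.
v₂ = v₁ r₁ / r₂ = (3.33)(0.674) / (0.445) = 5.044 m/s.

v₂ ≈ 5.04 m/s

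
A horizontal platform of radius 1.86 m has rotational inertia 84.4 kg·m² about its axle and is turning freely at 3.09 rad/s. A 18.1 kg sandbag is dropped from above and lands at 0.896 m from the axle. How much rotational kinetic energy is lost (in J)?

No external torque acts about the axle; L_before = L_after.
Added inertia Σmr² = (18.1)(0.896)² = 14.53 kg·m²; I_f = 84.40 + 14.53 = 98.93 kg·m².
ω_f = I_p ω_i / I_f = (84.40)(3.09) / 98.93 = 2.636 rad/s.
KE_i = ½(84.40)(3.090 rad/s)² = 402.9 J; KE_f = ½(98.93)(2.636)² = 343.7 J.

energy lost ≈ 59.2 J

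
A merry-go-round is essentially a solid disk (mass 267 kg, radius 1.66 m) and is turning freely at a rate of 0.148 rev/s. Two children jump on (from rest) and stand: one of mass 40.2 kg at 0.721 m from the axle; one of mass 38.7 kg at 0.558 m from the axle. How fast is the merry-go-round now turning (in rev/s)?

The added mass arrives with no angular momentum about the axle, and any external torque about the axle is negligible, so the system's angular momentum is conserved.
I_p = ½(267)(1.66)² = 367.9 kg·m².
Added inertia Σmr² = (40.2)(0.721)² + (38.7)(0.558)² = 32.95 kg·m²; I_f = 367.9 + 32.95 = 400.8 kg·m².
ω_f = I_p ω_i / I_f = (367.9)(0.148) / 400.8 = 0.1358 rev/s.

ω_f ≈ 0.136 rev/s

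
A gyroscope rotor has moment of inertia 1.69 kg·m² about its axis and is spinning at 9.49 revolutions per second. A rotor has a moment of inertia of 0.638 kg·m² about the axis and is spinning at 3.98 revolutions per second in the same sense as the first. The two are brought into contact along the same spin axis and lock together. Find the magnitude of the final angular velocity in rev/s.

No external torque acts about the common axis, so total angular momentum is conserved.
Taking A's sense as positive: L = (1.690)(9.49) + (0.6380)(3.98) = 18.58 kg·m²·rev/s.
Combined I = 1.690 + 0.6380 = 2.328 kg·m².
ω_f = L / I = 18.58 / 2.328 = 7.980 rev/s.

|ω_f| ≈ 7.98 rev/s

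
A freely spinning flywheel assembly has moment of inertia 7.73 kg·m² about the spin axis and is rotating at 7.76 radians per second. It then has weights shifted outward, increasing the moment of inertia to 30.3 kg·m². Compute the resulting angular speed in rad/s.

Angular momentum about the spin axis is conserved since the torque about it is zero.
ω₂ = I₁ω₁ / I₂ = (7.730)(7.76 rad/s) / (30.30) = 1.980 rad/s.

ω₂ ≈ 1.98 rad/s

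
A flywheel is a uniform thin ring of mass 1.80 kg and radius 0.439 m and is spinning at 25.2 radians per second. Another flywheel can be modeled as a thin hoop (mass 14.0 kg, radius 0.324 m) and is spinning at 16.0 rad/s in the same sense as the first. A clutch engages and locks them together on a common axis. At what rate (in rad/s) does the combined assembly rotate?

The coupling torques are internal; angular momentum about the shared axis is conserved.
Moments of inertia: I_A = (1.80)(0.439)² = 0.3469 kg·m²; I_B = (14.0)(0.324)² = 1.470 kg·m².
Taking A's sense as positive: L = (0.3469)(25.2) + (1.470)(16.0) = 32.26 kg·m²·rad/s.
Combined I = 0.3469 + 1.470 = 1.817 kg·m².
ω_f = L / I = 32.26 / 1.817 = 17.76 rad/s.

|ω_f| ≈ 17.8 rad/s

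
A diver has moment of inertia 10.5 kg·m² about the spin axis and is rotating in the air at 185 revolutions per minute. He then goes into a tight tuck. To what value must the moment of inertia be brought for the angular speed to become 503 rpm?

I₂ ≈ 3.86 kg·m²

No external torque acts about the spin axis, so angular momentum is conserved.
I₂ = I₁ω₁ / ω₂ = (10.5)(185) / (503) = 3.862 kg·m².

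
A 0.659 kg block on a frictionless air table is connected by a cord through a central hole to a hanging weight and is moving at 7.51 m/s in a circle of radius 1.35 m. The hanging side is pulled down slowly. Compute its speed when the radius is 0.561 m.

The only horizontal force on the mass is along the cord (radial), so it exerts no torque about the hole and angular momentum m v r is conserved.
v₂ = v₁ r₁ / r₂ = (7.51)(1.35) / (0.561) = 18.07 m/s.

v₂ ≈ 18.1 m/s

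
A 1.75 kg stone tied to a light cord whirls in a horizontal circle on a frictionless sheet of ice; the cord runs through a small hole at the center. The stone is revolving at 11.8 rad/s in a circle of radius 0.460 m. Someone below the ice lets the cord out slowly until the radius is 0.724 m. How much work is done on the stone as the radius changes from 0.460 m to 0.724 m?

The constraining force is radial, so m r² ω about the center is conserved.
ω₂ = ω₁ (r₁/r₂)² = (11.8)(0.460/0.724)² = 4.763 rad/s.
W = ΔKE = ½m(v₂² − v₁²) = -15.37 J.

W ≈ -15.4 J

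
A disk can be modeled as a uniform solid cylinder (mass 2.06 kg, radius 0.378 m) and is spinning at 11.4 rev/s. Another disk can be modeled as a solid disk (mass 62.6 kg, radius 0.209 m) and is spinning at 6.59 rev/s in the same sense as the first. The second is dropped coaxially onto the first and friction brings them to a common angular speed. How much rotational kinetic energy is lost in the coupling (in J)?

ΔKE lost ≈ 60.7 J

The coupling torques are internal; angular momentum about the shared axis is conserved.
Moments of inertia: I_A = ½(2.06)(0.378)² = 0.1472 kg·m²; I_B = ½(62.6)(0.209)² = 1.367 kg·m².
Taking A's sense as positive: L = (0.1472)(11.4) + (1.367)(6.59) = 10.69 kg·m²·rev/s.
Combined I = 0.1472 + 1.367 = 1.514 kg·m².
ω_f = L / I = 10.69 / 1.514 = 7.057 rev/s.
KE_i = ½ΣIω² = 1550 J; KE_f = ½(1.514)(44.34)² = 1489 J.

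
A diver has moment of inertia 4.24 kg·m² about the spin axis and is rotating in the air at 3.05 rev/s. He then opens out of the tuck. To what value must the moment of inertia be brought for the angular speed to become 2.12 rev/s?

Angular momentum about the spin axis is conserved since the torque about it is zero.
I₂ = I₁ω₁ / ω₂ = (4.24)(3.05) / (2.12) = 6.100 kg·m².

I₂ ≈ 6.10 kg·m²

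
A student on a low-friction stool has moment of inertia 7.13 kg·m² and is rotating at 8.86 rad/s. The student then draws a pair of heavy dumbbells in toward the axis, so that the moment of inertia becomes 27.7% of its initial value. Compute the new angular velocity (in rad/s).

ω₂ ≈ 32.0 rad/s

No external torque acts about the spin axis, so angular momentum is conserved.
I₂ = 0.277 × 7.13 = 1.975 kg·m².
ω₂ = I₁ω₁ / I₂ = (7.130)(8.86 rad/s) / (1.975) = 31.99 rad/s.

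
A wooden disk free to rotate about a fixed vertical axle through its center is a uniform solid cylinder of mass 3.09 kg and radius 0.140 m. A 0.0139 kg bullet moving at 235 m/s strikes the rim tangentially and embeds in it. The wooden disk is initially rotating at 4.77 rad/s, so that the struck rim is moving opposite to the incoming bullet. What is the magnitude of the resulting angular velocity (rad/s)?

|ω_f| ≈ 10.2 rad/s

About the axle the impulsive forces during the collision are internal, so angular momentum about that axis is conserved.
I_p = ½(3.09)(0.140)² = 0.03028 kg·m². Taking the sense of the bullet's angular momentum as positive, L_{bullet} = m v R = (0.0139)(235)(0.140) = 0.4573 kg·m²/s.
L_i = −I_p ω_p + m v R = −(0.03028)(4.77) + 0.4573 = 0.3129 kg·m²/s.
After sticking, I_f = I_p + m R² = 0.03028 + (0.0139)(0.140)² = 0.03055 kg·m².
ω_f = L_i / I_f = 0.3129 / 0.03055 = 10.24 rad/s.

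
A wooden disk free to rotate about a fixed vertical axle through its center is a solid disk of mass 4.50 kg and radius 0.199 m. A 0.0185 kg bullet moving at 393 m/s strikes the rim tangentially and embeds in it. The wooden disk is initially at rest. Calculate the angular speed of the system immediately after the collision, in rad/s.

|ω_f| ≈ 16.1 rad/s

The axle reaction passes through the axle and exerts no torque about it; angular momentum about the axle is conserved through the impact.
I_p = ½(4.50)(0.199)² = 0.08910 kg·m². Taking the sense of the bullet's angular momentum as positive, L_{bullet} = m v R = (0.0185)(393)(0.199) = 1.447 kg·m²/s.
L_i = 0 + 1.447 = 1.447 kg·m²/s.
After sticking, I_f = I_p + m R² = 0.08910 + (0.0185)(0.199)² = 0.08983 kg·m².
ω_f = L_i / I_f = 1.447 / 0.08983 = 16.11 rad/s.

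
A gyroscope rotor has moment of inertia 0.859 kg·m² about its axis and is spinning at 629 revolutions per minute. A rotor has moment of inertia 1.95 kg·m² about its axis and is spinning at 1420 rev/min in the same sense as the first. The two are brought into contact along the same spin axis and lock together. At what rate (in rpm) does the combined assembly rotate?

|ω_f| ≈ 1180 rpm

The coupling torques are internal; angular momentum about the shared axis is conserved.
Taking A's sense as positive: L = (0.8590)(629) + (1.950)(1420) = 3309 kg·m²·rpm.
Combined I = 0.8590 + 1.950 = 2.809 kg·m².
ω_f = L / I = 3309 / 2.809 = 1178 rpm.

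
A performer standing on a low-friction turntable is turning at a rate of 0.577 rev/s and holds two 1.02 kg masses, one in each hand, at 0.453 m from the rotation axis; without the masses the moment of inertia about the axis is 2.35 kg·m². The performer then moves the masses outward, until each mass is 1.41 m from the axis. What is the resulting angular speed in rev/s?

With no external torque about the axis, L is conserved: I₁ω₁ = I₂ω₂.
I₁ = 2.35 + 2(1.02)(0.453)² = 2.769 kg·m²; I₂ = 2.35 + 2(1.02)(1.41)² = 6.406 kg·m².
ω₂ = I₁ω₁ / I₂ = (2.769)(0.577 rev/s) / (6.406) = 0.2494 rev/s.

ω₂ ≈ 0.249 rev/s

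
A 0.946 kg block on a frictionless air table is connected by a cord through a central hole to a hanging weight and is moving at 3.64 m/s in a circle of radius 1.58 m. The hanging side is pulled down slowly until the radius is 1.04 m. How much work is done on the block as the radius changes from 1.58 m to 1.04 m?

W ≈ 8.20 J

Central (radial) force ⇒ zero torque about the center ⇒ m v r is constant.
v₂ = v₁ r₁ / r₂ = (3.64)(1.58) / (1.04) = 5.530 m/s.
W = ΔKE = ½m(v₂² − v₁²) = 8.198 J.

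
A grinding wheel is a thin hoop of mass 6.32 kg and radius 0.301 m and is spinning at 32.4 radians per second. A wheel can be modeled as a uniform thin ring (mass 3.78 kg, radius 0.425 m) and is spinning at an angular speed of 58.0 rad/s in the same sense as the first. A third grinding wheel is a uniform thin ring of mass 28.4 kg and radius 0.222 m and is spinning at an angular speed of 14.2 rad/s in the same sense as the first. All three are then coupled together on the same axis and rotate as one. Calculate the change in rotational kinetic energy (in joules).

No external torque acts about the common axis, so total angular momentum is conserved.
Moments of inertia: I_A = (6.32)(0.301)² = 0.5726 kg·m²; I_B = (3.78)(0.425)² = 0.6828 kg·m²; I_C = (28.4)(0.222)² = 1.400 kg·m².
Taking A's sense as positive: L = (0.5726)(32.4) + (0.6828)(58.0) + (1.400)(14.2) = 78.03 kg·m²·rad/s.
Combined I = 0.5726 + 0.6828 + 1.400 = 2.655 kg·m².
ω_f = L / I = 78.03 / 2.655 = 29.39 rad/s.
KE_i = ½ΣIω² = 1590 J; KE_f = ½(2.655)(29.39)² = 1147 J.

ΔKE ≈ -444 J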